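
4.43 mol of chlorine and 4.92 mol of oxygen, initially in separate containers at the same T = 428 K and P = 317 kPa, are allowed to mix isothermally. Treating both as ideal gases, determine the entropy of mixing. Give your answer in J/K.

ΔS_mix = 53.8 J/K

Mole fractions: x_A = 4.43/9.35 = 0.474, x_B = 0.526.
ΔS_mix = −R(n_A ln x_A + n_B ln x_B) = −8.314 × (4.43 ln 0.474 + 4.92 ln 0.526) = 53.8 J/K.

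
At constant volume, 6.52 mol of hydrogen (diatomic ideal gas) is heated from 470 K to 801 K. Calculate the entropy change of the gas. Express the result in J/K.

ΔS = 72.2 J/K

At constant volume, ΔS = nC_V ln(T₂/T₁) with C_V = 5R/2 = 20.79 J mol⁻¹ K⁻¹.
ΔS = 6.52 × 20.79 × ln(801/470) = 72.2 J/K.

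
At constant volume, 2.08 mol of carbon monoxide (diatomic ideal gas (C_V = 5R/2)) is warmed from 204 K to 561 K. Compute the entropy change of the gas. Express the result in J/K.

ΔS = 43.7 J/K

At constant volume, ΔS = nC_V ln(T₂/T₁) with C_V = 5R/2 = 20.79 J mol⁻¹ K⁻¹.
ΔS = 2.08 × 20.79 × ln(561/204) = 43.7 J/K.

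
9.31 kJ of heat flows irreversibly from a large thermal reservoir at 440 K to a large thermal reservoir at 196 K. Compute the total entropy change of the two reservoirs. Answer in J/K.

ΔS_hot = −Q/T_H = −9310/440 = -21.16 J/K and ΔS_cold = +Q/T_C = 9310/196 = 47.5 J/K.
ΔS_total = -21.16 + 47.5 = 26.3 J/K, positive as the second law requires.

ΔS_total = 26.3 J/K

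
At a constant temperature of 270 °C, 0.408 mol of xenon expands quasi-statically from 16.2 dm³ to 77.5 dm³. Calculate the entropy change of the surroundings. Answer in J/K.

ΔS_surr = -5.31 J/K

For an isothermal ideal gas ΔS_gas = nR ln(V₂/V₁) = 0.408 × 8.314 × ln(77.5/16.2) = 5.31 J/K.
The process is reversible, so ΔS_surr = −ΔS_gas = -5.31 J/K and ΔS_universe = 0.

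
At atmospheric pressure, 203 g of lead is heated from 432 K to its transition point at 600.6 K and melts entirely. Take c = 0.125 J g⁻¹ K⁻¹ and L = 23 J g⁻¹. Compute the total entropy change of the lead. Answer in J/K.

Warming step: ΔS₁ = m c ln(T_tr/T_i) = 203 × 0.125 × ln(600.6/432) = 8.361 J/K.
Phase change: ΔS₂ = +mL/T_tr = 203 × 23 / 600.6 = 7.774 J/K.
ΔS_total = (8.361) + (7.774) = 16.1 J/K.

ΔS = 16.1 J/K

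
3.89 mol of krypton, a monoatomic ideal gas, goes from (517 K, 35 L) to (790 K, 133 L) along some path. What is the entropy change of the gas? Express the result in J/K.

Entropy is a state function: ΔS = nC_V ln(T₂/T₁) + nR ln(V₂/V₁), with C_V = 3R/2 = 12.47 J mol⁻¹ K⁻¹ for a monoatomic ideal gas.
ΔS = 3.89 × [12.47 × ln(790/517) + 8.314 × ln(133/35)] = 63.7 J/K.

ΔS = 63.7 J/K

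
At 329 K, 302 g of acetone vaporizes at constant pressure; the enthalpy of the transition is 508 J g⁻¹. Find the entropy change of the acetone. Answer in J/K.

ΔS = 466 J/K

Heat absorbed by the substance: Q = mL = 302 × 508 = 153416 J.
At constant T, ΔS = Q_rev/T = 153416 / 329 = 466 J/K.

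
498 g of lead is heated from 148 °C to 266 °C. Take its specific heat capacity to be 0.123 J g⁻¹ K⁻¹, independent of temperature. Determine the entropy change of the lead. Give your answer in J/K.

ΔS = 15.1 J/K

In kelvin: T₁ = 421.15 K, T₂ = 539.15 K. ΔS = ∫dQ_rev/T = m c ln(T₂/T₁) = 498 × 0.123 × ln(539.15/421.15) = 15.1 J/K.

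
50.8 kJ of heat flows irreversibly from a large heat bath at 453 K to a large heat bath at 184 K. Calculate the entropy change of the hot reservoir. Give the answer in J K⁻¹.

The hot reservoir loses heat Q, so ΔS_hot = −Q/T_H = −50800/453 = -112 J/K.

ΔS_hot = -112 J/K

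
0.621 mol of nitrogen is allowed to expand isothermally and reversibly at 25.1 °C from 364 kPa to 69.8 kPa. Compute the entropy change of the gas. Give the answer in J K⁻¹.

ΔS_gas = 8.53 J/K

For an isothermal ideal gas ΔS_gas = nR ln(P₁/P₂) = 0.621 × 8.314 × ln(364/69.8) = 8.53 J/K.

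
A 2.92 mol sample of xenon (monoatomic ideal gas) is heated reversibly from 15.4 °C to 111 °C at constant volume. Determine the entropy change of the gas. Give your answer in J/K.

In kelvin: T₁ = 288.55 K, T₂ = 384.15 K. At constant volume, ΔS = nC_V ln(T₂/T₁) with C_V = 3R/2 = 12.47 J mol⁻¹ K⁻¹.
ΔS = 2.92 × 12.47 × ln(384.15/288.55) = 10.4 J/K.

ΔS = 10.4 J/K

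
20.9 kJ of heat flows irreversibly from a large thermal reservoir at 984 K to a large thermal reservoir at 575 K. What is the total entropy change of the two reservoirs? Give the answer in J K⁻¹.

ΔS_hot = −Q/T_H = −20900/984 = -21.24 J/K and ΔS_cold = +Q/T_C = 20900/575 = 36.35 J/K.
ΔS_total = -21.24 + 36.35 = 15.1 J/K, positive as the second law requires.

ΔS_total = 15.1 J/K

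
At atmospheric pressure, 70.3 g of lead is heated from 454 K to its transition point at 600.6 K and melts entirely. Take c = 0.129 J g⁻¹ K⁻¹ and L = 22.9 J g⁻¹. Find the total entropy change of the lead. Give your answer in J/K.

Warming step: ΔS₁ = m c ln(T_tr/T_i) = 70.3 × 0.129 × ln(600.6/454) = 2.538 J/K.
Phase change: ΔS₂ = +mL/T_tr = 70.3 × 22.9 / 600.6 = 2.68 J/K.
ΔS_total = (2.538) + (2.68) = 5.22 J/K.

ΔS = 5.22 J/K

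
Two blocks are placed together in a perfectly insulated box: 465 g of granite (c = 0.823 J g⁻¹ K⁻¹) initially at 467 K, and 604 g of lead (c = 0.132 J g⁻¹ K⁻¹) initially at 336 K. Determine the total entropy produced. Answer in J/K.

Energy balance: T_f = (m₁c₁T₁ + m₂c₂T₂)/(m₁c₁ + m₂c₂) = 444.41 K.
ΔS₁ = m₁c₁ ln(T_f/T₁) = 382.695 × ln(444.41/467) = -18.971 J/K.
ΔS₂ = m₂c₂ ln(T_f/T₂) = 79.728 × ln(444.41/336) = 22.296 J/K.
ΔS_total = -18.971 + 22.296 = 3.32 J/K.

ΔS_total = 3.32 J/K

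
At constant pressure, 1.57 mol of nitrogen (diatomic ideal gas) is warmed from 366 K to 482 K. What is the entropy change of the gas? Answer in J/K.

ΔS = 12.6 J/K

At constant pressure, ΔS = nC_p ln(T₂/T₁) with C_p = 7R/2 = 29.1 J mol⁻¹ K⁻¹.
ΔS = 1.57 × 29.1 × ln(482/366) = 12.6 J/K.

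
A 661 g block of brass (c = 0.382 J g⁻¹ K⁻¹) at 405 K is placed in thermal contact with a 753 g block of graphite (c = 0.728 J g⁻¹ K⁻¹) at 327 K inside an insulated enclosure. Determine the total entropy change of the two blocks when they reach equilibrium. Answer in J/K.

ΔS_total = 4.06 J/K

Energy balance: T_f = (m₁c₁T₁ + m₂c₂T₂)/(m₁c₁ + m₂c₂) = 351.6 K.
ΔS₁ = m₁c₁ ln(T_f/T₁) = 252.502 × ln(351.6/405) = -35.7 J/K.
ΔS₂ = m₂c₂ ln(T_f/T₂) = 548.184 × ln(351.6/327) = 39.76 J/K.
ΔS_total = -35.7 + 39.76 = 4.06 J/K.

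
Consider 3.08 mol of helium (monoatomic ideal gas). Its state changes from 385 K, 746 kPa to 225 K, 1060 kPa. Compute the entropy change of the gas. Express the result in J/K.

ΔS = nC_p ln(T₂/T₁) − nR ln(P₂/P₁), with C_p = 5R/2 = 20.79 J mol⁻¹ K⁻¹ for a monoatomic ideal gas.
ΔS = 3.08 × [20.79 × ln(225/385) − 8.314 × ln(1060/746)] = -43.4 J/K.

ΔS = -43.4 J/K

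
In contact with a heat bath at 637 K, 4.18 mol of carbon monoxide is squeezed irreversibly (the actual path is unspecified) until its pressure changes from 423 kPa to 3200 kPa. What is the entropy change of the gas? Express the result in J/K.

ΔS_gas = -70.3 J/K

Entropy is a state function, so ΔS_gas depends only on the end states.
For an isothermal ideal gas ΔS_gas = nR ln(P₁/P₂) = 4.18 × 8.314 × ln(423/3200) = -70.3 J/K.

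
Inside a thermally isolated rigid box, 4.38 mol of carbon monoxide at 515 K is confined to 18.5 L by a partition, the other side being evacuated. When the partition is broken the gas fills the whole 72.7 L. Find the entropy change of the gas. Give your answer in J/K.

ΔS_gas = 49.8 J/K

No heat is exchanged and no work is done, so the ideal-gas temperature stays constant.
Entropy is a state function; using a reversible isothermal path, ΔS_gas = nR ln(V₂/V₁) = 4.38 × 8.314 × ln(72.7/18.5) = 49.8 J/K.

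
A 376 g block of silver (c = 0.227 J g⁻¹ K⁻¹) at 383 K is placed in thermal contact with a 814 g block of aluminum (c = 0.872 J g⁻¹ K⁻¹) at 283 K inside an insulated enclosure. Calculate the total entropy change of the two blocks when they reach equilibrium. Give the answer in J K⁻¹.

Energy balance: T_f = (m₁c₁T₁ + m₂c₂T₂)/(m₁c₁ + m₂c₂) = 293.73 K.
ΔS₁ = m₁c₁ ln(T_f/T₁) = 85.352 × ln(293.73/383) = -22.6491 J/K.
ΔS₂ = m₂c₂ ln(T_f/T₂) = 709.808 × ln(293.73/283) = 26.4244 J/K.
ΔS_total = -22.6491 + 26.4244 = 3.78 J/K.

ΔS_total = 3.78 J/K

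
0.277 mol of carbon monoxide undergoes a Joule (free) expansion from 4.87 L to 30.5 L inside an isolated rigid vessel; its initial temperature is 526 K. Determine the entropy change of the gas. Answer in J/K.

ΔS_gas = 4.23 J/K

For an ideal gas in free expansion Q = 0 and W = 0, so T is unchanged.
Entropy is a state function; using a reversible isothermal path, ΔS_gas = nR ln(V₂/V₁) = 0.277 × 8.314 × ln(30.5/4.87) = 4.23 J/K.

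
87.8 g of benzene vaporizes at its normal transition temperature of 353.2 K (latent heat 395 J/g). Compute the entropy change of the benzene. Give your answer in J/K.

ΔS = 98.2 J/K

Heat absorbed by the substance: Q = mL = 87.8 × 395 = 34681 J.
At constant T, ΔS = Q_rev/T = 34681 / 353.2 = 98.2 J/K.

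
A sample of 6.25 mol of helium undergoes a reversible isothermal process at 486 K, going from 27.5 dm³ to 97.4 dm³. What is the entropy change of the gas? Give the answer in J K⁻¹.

For an isothermal ideal gas ΔS_gas = nR ln(V₂/V₁) = 6.25 × 8.314 × ln(97.4/27.5) = 65.7 J/K.

ΔS_gas = 65.7 J/K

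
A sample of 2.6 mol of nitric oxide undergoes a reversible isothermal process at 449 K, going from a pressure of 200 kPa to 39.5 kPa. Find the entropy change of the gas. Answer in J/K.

For an isothermal ideal gas ΔS_gas = nR ln(P₁/P₂) = 2.6 × 8.314 × ln(200/39.5) = 35.1 J/K.

ΔS_gas = 35.1 J/K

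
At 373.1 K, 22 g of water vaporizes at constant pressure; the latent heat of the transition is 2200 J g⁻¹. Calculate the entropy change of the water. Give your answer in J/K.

Heat absorbed by the substance: Q = mL = 22 × 2200 = 48400 J.
At constant T, ΔS = Q_rev/T = 48400 / 373.1 = 130 J/K.

ΔS = 130 J/K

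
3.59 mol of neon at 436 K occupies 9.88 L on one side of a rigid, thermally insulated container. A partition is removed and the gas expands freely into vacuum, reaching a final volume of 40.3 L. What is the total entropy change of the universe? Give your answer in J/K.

ΔS_universe = 42 J/K

For an ideal gas in free expansion Q = 0 and W = 0, so T is unchanged.
Entropy is a state function; using a reversible isothermal path, ΔS_gas = nR ln(V₂/V₁) = 3.59 × 8.314 × ln(40.3/9.88) = 42 J/K.
The insulated surroundings exchange no heat, so ΔS_surr = 0 and ΔS_universe = ΔS_gas.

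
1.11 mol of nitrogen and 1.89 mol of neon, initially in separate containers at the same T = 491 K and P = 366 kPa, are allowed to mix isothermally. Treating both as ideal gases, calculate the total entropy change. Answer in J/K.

Mole fractions: x_A = 1.11/3 = 0.37, x_B = 0.63.
ΔS_mix = −R(n_A ln x_A + n_B ln x_B) = −8.314 × (1.11 ln 0.37 + 1.89 ln 0.63) = 16.4 J/K.

ΔS_mix = 16.4 J/K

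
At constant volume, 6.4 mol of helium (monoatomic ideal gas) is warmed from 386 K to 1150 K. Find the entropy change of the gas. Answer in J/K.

ΔS = 87.1 J/K

At constant volume, ΔS = nC_V ln(T₂/T₁) with C_V = 3R/2 = 12.47 J mol⁻¹ K⁻¹.
ΔS = 6.4 × 12.47 × ln(1150/386) = 87.1 J/K.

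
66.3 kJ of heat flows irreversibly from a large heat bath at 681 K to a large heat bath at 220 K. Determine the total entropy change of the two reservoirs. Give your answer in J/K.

ΔS_total = 204 J/K

ΔS_hot = −Q/T_H = −66300/681 = -97.36 J/K and ΔS_cold = +Q/T_C = 66300/220 = 301.4 J/K.
ΔS_total = -97.36 + 301.4 = 204 J/K, positive as the second law requires.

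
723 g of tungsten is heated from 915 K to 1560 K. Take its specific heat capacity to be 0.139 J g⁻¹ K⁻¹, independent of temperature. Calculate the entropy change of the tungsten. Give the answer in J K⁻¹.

ΔS = 53.6 J/K

ΔS = ∫dQ_rev/T = m c ln(T₂/T₁) = 723 × 0.139 × ln(1560/915) = 53.6 J/K.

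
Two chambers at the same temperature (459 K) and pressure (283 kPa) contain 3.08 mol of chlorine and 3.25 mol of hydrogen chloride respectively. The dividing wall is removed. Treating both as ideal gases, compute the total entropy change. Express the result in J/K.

ΔS_mix = 36.5 J/K

Mole fractions: x_A = 3.08/6.33 = 0.487, x_B = 0.513.
ΔS_mix = −R(n_A ln x_A + n_B ln x_B) = −8.314 × (3.08 ln 0.487 + 3.25 ln 0.513) = 36.5 J/K.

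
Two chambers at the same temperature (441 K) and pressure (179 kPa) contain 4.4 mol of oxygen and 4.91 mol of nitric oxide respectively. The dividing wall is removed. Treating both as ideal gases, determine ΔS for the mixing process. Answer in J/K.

ΔS_mix = 53.5 J/K

Mole fractions: x_A = 4.4/9.31 = 0.473, x_B = 0.527.
ΔS_mix = −R(n_A ln x_A + n_B ln x_B) = −8.314 × (4.4 ln 0.473 + 4.91 ln 0.527) = 53.5 J/K.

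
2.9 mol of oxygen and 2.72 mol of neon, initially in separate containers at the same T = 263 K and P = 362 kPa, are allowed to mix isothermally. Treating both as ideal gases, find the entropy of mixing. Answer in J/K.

Mole fractions: x_A = 2.9/5.62 = 0.516, x_B = 0.484.
ΔS_mix = −R(n_A ln x_A + n_B ln x_B) = −8.314 × (2.9 ln 0.516 + 2.72 ln 0.484) = 32.4 J/K.

ΔS_mix = 32.4 J/K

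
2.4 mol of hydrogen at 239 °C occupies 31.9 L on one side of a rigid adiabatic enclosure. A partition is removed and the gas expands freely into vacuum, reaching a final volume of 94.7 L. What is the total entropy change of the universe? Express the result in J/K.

For an ideal gas in free expansion Q = 0 and W = 0, so T is unchanged.
Entropy is a state function; using a reversible isothermal path, ΔS_gas = nR ln(V₂/V₁) = 2.4 × 8.314 × ln(94.7/31.9) = 21.7 J/K.
The insulated surroundings exchange no heat, so ΔS_surr = 0 and ΔS_universe = ΔS_gas.

ΔS_universe = 21.7 J/K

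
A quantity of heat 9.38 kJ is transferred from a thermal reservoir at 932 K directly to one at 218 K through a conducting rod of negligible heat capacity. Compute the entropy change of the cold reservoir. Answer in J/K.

The cold reservoir gains heat Q, so ΔS_cold = +Q/T_C = 9380/218 = 43 J/K.

ΔS_cold = 43 J/K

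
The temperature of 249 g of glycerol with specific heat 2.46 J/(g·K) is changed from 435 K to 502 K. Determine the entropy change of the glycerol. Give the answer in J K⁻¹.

ΔS = 87.7 J/K

ΔS = ∫dQ_rev/T = m c ln(T₂/T₁) = 249 × 2.46 × ln(502/435) = 87.7 J/K.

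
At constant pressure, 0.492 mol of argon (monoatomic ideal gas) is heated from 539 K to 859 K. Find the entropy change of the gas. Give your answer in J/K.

At constant pressure, ΔS = nC_p ln(T₂/T₁) with C_p = 5R/2 = 20.79 J mol⁻¹ K⁻¹.
ΔS = 0.492 × 20.79 × ln(859/539) = 4.77 J/K.

ΔS = 4.77 J/K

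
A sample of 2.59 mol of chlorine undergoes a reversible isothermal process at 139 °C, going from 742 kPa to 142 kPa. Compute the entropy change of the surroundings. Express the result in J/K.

For an isothermal ideal gas ΔS_gas = nR ln(P₁/P₂) = 2.59 × 8.314 × ln(742/142) = 35.6 J/K.
The process is reversible, so ΔS_surr = −ΔS_gas = -35.6 J/K and ΔS_universe = 0.

ΔS_surr = -35.6 J/K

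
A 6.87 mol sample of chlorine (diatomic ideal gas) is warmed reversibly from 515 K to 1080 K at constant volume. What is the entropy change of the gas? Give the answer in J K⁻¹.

ΔS = 106 J/K

At constant volume, ΔS = nC_V ln(T₂/T₁) with C_V = 5R/2 = 20.79 J mol⁻¹ K⁻¹.
ΔS = 6.87 × 20.79 × ln(1080/515) = 106 J/K.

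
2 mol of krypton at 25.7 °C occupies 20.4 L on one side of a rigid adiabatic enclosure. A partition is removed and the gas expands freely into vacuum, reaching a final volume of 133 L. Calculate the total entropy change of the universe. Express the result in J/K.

No heat is exchanged and no work is done, so the ideal-gas temperature stays constant.
Entropy is a state function; using a reversible isothermal path, ΔS_gas = nR ln(V₂/V₁) = 2 × 8.314 × ln(133/20.4) = 31.2 J/K.
The insulated surroundings exchange no heat, so ΔS_surr = 0 and ΔS_universe = ΔS_gas.

ΔS_universe = 31.2 J/K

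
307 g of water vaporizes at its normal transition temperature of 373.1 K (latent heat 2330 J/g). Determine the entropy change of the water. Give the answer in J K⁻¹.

Heat absorbed by the substance: Q = mL = 307 × 2330 = 715310 J.
At constant T, ΔS = Q_rev/T = 715310 / 373.1 = 1920 J/K.

ΔS = 1920 J/K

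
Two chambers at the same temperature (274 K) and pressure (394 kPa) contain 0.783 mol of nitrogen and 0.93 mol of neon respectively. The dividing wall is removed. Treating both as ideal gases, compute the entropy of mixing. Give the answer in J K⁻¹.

ΔS_mix = 9.82 J/K

Mole fractions: x_A = 0.783/1.71 = 0.457, x_B = 0.543.
ΔS_mix = −R(n_A ln x_A + n_B ln x_B) = −8.314 × (0.783 ln 0.457 + 0.93 ln 0.543) = 9.82 J/K.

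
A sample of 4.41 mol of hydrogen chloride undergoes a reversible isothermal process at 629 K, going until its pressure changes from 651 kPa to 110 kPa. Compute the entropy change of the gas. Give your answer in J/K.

For an isothermal ideal gas ΔS_gas = nR ln(P₁/P₂) = 4.41 × 8.314 × ln(651/110) = 65.2 J/K.

ΔS_gas = 65.2 J/K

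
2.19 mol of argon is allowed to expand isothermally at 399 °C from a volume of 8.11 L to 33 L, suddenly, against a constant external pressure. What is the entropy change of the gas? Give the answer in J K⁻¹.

Entropy is a state function, so ΔS_gas depends only on the end states.
For an isothermal ideal gas ΔS_gas = nR ln(V₂/V₁) = 2.19 × 8.314 × ln(33/8.11) = 25.6 J/K.

ΔS_gas = 25.6 J/K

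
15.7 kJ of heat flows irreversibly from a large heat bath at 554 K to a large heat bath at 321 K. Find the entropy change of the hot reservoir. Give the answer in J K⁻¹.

The hot reservoir loses heat Q, so ΔS_hot = −Q/T_H = −15700/554 = -28.3 J/K.

ΔS_hot = -28.3 J/K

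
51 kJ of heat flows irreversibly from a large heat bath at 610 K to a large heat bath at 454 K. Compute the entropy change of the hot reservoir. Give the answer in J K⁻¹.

ΔS_hot = -83.6 J/K

The hot reservoir loses heat Q, so ΔS_hot = −Q/T_H = −51000/610 = -83.6 J/K.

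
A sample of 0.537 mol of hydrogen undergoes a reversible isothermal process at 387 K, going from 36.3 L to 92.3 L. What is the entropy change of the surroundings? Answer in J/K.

For an isothermal ideal gas ΔS_gas = nR ln(V₂/V₁) = 0.537 × 8.314 × ln(92.3/36.3) = 4.17 J/K.
The process is reversible, so ΔS_surr = −ΔS_gas = -4.17 J/K and ΔS_universe = 0.

ΔS_surr = -4.17 J/K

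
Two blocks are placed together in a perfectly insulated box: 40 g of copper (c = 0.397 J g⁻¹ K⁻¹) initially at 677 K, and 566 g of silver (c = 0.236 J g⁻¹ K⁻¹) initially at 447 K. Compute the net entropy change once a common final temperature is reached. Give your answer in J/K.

Energy balance: T_f = (m₁c₁T₁ + m₂c₂T₂)/(m₁c₁ + m₂c₂) = 471.44 K.
ΔS₁ = m₁c₁ ln(T_f/T₁) = 15.88 × ln(471.44/677) = -5.747 J/K.
ΔS₂ = m₂c₂ ln(T_f/T₂) = 133.576 × ln(471.44/447) = 7.11 J/K.
ΔS_total = -5.747 + 7.11 = 1.36 J/K.

ΔS_total = 1.36 J/K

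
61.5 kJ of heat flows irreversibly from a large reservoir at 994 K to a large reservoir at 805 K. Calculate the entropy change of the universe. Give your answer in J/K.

ΔS_total = 14.5 J/K

ΔS_hot = −Q/T_H = −61500/994 = -61.87 J/K and ΔS_cold = +Q/T_C = 61500/805 = 76.4 J/K.
ΔS_total = -61.87 + 76.4 = 14.5 J/K, positive as the second law requires.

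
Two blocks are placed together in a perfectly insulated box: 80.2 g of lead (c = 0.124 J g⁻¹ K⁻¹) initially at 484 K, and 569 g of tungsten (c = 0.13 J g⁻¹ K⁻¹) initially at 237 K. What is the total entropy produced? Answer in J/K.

Energy balance: T_f = (m₁c₁T₁ + m₂c₂T₂)/(m₁c₁ + m₂c₂) = 266.27 K.
ΔS₁ = m₁c₁ ln(T_f/T₁) = 9.9448 × ln(266.27/484) = -5.943 J/K.
ΔS₂ = m₂c₂ ln(T_f/T₂) = 73.97 × ln(266.27/237) = 8.614 J/K.
ΔS_total = -5.943 + 8.614 = 2.67 J/K.

ΔS_total = 2.67 J/K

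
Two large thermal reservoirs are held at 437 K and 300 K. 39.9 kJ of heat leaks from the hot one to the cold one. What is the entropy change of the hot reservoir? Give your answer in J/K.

The hot reservoir loses heat Q, so ΔS_hot = −Q/T_H = −39900/437 = -91.3 J/K.

ΔS_hot = -91.3 J/K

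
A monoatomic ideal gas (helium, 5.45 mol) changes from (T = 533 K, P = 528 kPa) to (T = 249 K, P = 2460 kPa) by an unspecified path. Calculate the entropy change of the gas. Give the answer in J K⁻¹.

ΔS = nC_p ln(T₂/T₁) − nR ln(P₂/P₁), with C_p = 5R/2 = 20.79 J mol⁻¹ K⁻¹ for a monoatomic ideal gas.
ΔS = 5.45 × [20.79 × ln(249/533) − 8.314 × ln(2460/528)] = -156 J/K.

ΔS = -156 J/K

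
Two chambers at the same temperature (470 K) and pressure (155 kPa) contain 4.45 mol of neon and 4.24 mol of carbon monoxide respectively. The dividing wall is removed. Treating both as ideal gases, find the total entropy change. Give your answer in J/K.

ΔS_mix = 50.1 J/K

Mole fractions: x_A = 4.45/8.69 = 0.512, x_B = 0.488.
ΔS_mix = −R(n_A ln x_A + n_B ln x_B) = −8.314 × (4.45 ln 0.512 + 4.24 ln 0.488) = 50.1 J/K.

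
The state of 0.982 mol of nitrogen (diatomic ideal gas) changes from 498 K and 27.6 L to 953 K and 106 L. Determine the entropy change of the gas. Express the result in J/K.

Entropy is a state function: ΔS = nC_V ln(T₂/T₁) + nR ln(V₂/V₁), with C_V = 5R/2 = 20.79 J mol⁻¹ K⁻¹ for a diatomic ideal gas.
ΔS = 0.982 × [20.79 × ln(953/498) + 8.314 × ln(106/27.6)] = 24.2 J/K.

ΔS = 24.2 J/K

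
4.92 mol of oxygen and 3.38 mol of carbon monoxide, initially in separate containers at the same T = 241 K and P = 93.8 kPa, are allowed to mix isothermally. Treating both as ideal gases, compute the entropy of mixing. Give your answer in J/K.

Mole fractions: x_A = 4.92/8.3 = 0.593, x_B = 0.407.
ΔS_mix = −R(n_A ln x_A + n_B ln x_B) = −8.314 × (4.92 ln 0.593 + 3.38 ln 0.407) = 46.6 J/K.

ΔS_mix = 46.6 J/K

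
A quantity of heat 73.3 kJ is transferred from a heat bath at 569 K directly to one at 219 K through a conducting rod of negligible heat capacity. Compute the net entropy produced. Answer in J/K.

ΔS_total = 206 J/K

ΔS_hot = −Q/T_H = −73300/569 = -128.8 J/K and ΔS_cold = +Q/T_C = 73300/219 = 334.7 J/K.
ΔS_total = -128.8 + 334.7 = 206 J/K, positive as the second law requires.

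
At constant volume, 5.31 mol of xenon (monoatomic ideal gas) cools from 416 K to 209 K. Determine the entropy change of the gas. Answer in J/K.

At constant volume, ΔS = nC_V ln(T₂/T₁) with C_V = 3R/2 = 12.47 J mol⁻¹ K⁻¹.
ΔS = 5.31 × 12.47 × ln(209/416) = -45.6 J/K.

ΔS = -45.6 J/K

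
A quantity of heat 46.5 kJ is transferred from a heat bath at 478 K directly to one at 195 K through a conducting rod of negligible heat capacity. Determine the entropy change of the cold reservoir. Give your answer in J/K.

The cold reservoir gains heat Q, so ΔS_cold = +Q/T_C = 46500/195 = 238 J/K.

ΔS_cold = 238 J/K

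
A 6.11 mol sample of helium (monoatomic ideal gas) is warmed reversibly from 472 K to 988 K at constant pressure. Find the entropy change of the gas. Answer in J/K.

ΔS = 93.8 J/K

At constant pressure, ΔS = nC_p ln(T₂/T₁) with C_p = 5R/2 = 20.79 J mol⁻¹ K⁻¹.
ΔS = 6.11 × 20.79 × ln(988/472) = 93.8 J/K.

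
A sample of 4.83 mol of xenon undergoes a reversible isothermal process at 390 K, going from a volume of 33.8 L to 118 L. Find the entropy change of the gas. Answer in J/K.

For an isothermal ideal gas ΔS_gas = nR ln(V₂/V₁) = 4.83 × 8.314 × ln(118/33.8) = 50.2 J/K.

ΔS_gas = 50.2 J/K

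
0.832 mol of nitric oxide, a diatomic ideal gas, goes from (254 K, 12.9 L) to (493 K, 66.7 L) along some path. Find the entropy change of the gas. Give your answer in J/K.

ΔS = 22.8 J/K

Entropy is a state function: ΔS = nC_V ln(T₂/T₁) + nR ln(V₂/V₁), with C_V = 5R/2 = 20.79 J mol⁻¹ K⁻¹ for a diatomic ideal gas.
ΔS = 0.832 × [20.79 × ln(493/254) + 8.314 × ln(66.7/12.9)] = 22.8 J/K.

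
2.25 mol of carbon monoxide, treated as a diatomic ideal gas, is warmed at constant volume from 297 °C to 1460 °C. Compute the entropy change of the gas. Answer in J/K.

In kelvin: T₁ = 570.15 K, T₂ = 1733.15 K. At constant volume, ΔS = nC_V ln(T₂/T₁) with C_V = 5R/2 = 20.79 J mol⁻¹ K⁻¹.
ΔS = 2.25 × 20.79 × ln(1733.15/570.15) = 52 J/K.

ΔS = 52 J/K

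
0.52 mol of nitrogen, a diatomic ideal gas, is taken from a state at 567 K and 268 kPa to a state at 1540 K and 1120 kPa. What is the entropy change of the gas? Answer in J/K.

ΔS = nC_p ln(T₂/T₁) − nR ln(P₂/P₁), with C_p = 7R/2 = 29.1 J mol⁻¹ K⁻¹ for a diatomic ideal gas.
ΔS = 0.52 × [29.1 × ln(1540/567) − 8.314 × ln(1120/268)] = 8.94 J/K.

ΔS = 8.94 J/K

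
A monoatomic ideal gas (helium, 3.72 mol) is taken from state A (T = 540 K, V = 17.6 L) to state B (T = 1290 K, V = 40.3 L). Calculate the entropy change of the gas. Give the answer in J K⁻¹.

ΔS = 66 J/K

Entropy is a state function: ΔS = nC_V ln(T₂/T₁) + nR ln(V₂/V₁), with C_V = 3R/2 = 12.47 J mol⁻¹ K⁻¹ for a monoatomic ideal gas.
ΔS = 3.72 × [12.47 × ln(1290/540) + 8.314 × ln(40.3/17.6)] = 66 J/K.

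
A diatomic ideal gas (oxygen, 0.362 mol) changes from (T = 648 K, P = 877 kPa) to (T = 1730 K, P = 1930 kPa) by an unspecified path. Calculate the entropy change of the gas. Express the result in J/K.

ΔS = nC_p ln(T₂/T₁) − nR ln(P₂/P₁), with C_p = 7R/2 = 29.1 J mol⁻¹ K⁻¹ for a diatomic ideal gas.
ΔS = 0.362 × [29.1 × ln(1730/648) − 8.314 × ln(1930/877)] = 7.97 J/K.

ΔS = 7.97 J/K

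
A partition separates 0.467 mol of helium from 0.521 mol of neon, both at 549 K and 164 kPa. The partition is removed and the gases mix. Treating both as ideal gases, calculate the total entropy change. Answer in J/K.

ΔS_mix = 5.68 J/K

Mole fractions: x_A = 0.467/0.988 = 0.473, x_B = 0.527.
ΔS_mix = −R(n_A ln x_A + n_B ln x_B) = −8.314 × (0.467 ln 0.473 + 0.521 ln 0.527) = 5.68 J/K.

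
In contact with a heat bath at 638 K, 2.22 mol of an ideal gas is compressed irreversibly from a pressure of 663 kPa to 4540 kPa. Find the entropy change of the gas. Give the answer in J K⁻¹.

ΔS_gas = -35.5 J/K

Entropy is a state function, so ΔS_gas depends only on the end states.
For an isothermal ideal gas ΔS_gas = nR ln(P₁/P₂) = 2.22 × 8.314 × ln(663/4540) = -35.5 J/K.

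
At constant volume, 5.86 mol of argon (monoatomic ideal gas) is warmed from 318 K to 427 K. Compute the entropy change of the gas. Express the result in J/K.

At constant volume, ΔS = nC_V ln(T₂/T₁) with C_V = 3R/2 = 12.47 J mol⁻¹ K⁻¹.
ΔS = 5.86 × 12.47 × ln(427/318) = 21.5 J/K.

ΔS = 21.5 J/K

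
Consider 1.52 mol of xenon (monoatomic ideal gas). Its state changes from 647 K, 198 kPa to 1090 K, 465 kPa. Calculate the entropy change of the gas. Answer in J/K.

ΔS = nC_p ln(T₂/T₁) − nR ln(P₂/P₁), with C_p = 5R/2 = 20.79 J mol⁻¹ K⁻¹ for a monoatomic ideal gas.
ΔS = 1.52 × [20.79 × ln(1090/647) − 8.314 × ln(465/198)] = 5.69 J/K.

ΔS = 5.69 J/K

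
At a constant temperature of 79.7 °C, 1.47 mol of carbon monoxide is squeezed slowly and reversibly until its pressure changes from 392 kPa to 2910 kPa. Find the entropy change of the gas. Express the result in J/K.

ΔS_gas = -24.5 J/K

For an isothermal ideal gas ΔS_gas = nR ln(P₁/P₂) = 1.47 × 8.314 × ln(392/2910) = -24.5 J/K.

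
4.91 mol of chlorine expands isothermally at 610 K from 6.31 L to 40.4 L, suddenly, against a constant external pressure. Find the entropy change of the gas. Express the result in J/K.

ΔS_gas = 75.8 J/K

Entropy is a state function, so ΔS_gas depends only on the end states.
For an isothermal ideal gas ΔS_gas = nR ln(V₂/V₁) = 4.91 × 8.314 × ln(40.4/6.31) = 75.8 J/K.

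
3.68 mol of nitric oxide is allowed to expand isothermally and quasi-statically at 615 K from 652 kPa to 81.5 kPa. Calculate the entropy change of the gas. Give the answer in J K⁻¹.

For an isothermal ideal gas ΔS_gas = nR ln(P₁/P₂) = 3.68 × 8.314 × ln(652/81.5) = 63.6 J/K.

ΔS_gas = 63.6 J/K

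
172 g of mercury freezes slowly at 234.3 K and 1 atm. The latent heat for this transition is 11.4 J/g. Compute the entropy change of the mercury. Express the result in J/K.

Heat released by the substance: Q = −mL = −172 × 11.4 = −1960.8 J.
At constant T, ΔS = Q_rev/T = −1960.8 / 234.3 = -8.37 J/K.

ΔS = -8.37 J/K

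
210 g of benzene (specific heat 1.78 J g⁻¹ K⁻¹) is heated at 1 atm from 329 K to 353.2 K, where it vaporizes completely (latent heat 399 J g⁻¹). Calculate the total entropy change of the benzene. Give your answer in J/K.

ΔS = 264 J/K

Warming step: ΔS₁ = m c ln(T_tr/T_i) = 210 × 1.78 × ln(353.2/329) = 26.53 J/K.
Phase change: ΔS₂ = +mL/T_tr = 210 × 399 / 353.2 = 237.2 J/K.
ΔS_total = (26.53) + (237.2) = 264 J/K.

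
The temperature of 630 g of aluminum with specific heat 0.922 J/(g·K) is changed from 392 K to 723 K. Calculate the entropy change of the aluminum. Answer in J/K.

ΔS = ∫dQ_rev/T = m c ln(T₂/T₁) = 630 × 0.922 × ln(723/392) = 356 J/K.

ΔS = 356 J/K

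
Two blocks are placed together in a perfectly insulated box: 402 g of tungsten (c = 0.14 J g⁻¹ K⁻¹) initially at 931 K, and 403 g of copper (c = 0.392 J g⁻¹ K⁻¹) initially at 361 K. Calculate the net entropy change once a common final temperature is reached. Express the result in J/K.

ΔS_total = 21 J/K

Energy balance: T_f = (m₁c₁T₁ + m₂c₂T₂)/(m₁c₁ + m₂c₂) = 510.73 K.
ΔS₁ = m₁c₁ ln(T_f/T₁) = 56.28 × ln(510.73/931) = -33.79 J/K.
ΔS₂ = m₂c₂ ln(T_f/T₂) = 157.976 × ln(510.73/361) = 54.81 J/K.
ΔS_total = -33.79 + 54.81 = 21 J/K.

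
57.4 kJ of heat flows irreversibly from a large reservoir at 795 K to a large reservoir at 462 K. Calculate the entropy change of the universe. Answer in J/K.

ΔS_total = 52 J/K

ΔS_hot = −Q/T_H = −57400/795 = -72.2 J/K and ΔS_cold = +Q/T_C = 57400/462 = 124.2 J/K.
ΔS_total = -72.2 + 124.2 = 52 J/K, positive as the second law requires.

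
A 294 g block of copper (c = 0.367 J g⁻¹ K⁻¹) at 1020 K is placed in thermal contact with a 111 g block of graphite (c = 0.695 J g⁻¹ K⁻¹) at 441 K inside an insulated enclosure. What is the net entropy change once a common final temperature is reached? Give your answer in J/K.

Energy balance: T_f = (m₁c₁T₁ + m₂c₂T₂)/(m₁c₁ + m₂c₂) = 778.61 K.
ΔS₁ = m₁c₁ ln(T_f/T₁) = 107.898 × ln(778.61/1020) = -29.14 J/K.
ΔS₂ = m₂c₂ ln(T_f/T₂) = 77.145 × ln(778.61/441) = 43.85 J/K.
ΔS_total = -29.14 + 43.85 = 14.7 J/K.

ΔS_total = 14.7 J/K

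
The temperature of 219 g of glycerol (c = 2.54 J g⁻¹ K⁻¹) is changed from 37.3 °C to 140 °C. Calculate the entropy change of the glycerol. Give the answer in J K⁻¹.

ΔS = 159 J/K

In kelvin: T₁ = 310.45 K, T₂ = 413.15 K. ΔS = ∫dQ_rev/T = m c ln(T₂/T₁) = 219 × 2.54 × ln(413.15/310.45) = 159 J/K.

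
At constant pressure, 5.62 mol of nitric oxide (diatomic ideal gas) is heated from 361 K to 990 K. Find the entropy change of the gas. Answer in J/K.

At constant pressure, ΔS = nC_p ln(T₂/T₁) with C_p = 7R/2 = 29.1 J mol⁻¹ K⁻¹.
ΔS = 5.62 × 29.1 × ln(990/361) = 165 J/K.

ΔS = 165 J/K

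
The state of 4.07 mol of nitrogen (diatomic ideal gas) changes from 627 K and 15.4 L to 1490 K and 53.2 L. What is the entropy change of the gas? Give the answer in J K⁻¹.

ΔS = 115 J/K

Entropy is a state function: ΔS = nC_V ln(T₂/T₁) + nR ln(V₂/V₁), with C_V = 5R/2 = 20.79 J mol⁻¹ K⁻¹ for a diatomic ideal gas.
ΔS = 4.07 × [20.79 × ln(1490/627) + 8.314 × ln(53.2/15.4)] = 115 J/K.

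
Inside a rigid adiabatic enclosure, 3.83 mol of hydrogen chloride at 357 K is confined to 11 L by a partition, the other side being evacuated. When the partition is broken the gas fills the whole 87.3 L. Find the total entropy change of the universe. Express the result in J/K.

For an ideal gas in free expansion Q = 0 and W = 0, so T is unchanged.
Entropy is a state function; using a reversible isothermal path, ΔS_gas = nR ln(V₂/V₁) = 3.83 × 8.314 × ln(87.3/11) = 66 J/K.
The insulated surroundings exchange no heat, so ΔS_surr = 0 and ΔS_universe = ΔS_gas.

ΔS_universe = 66 J/K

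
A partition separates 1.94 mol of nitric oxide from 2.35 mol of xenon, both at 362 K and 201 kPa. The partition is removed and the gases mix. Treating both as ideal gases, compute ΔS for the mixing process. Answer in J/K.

ΔS_mix = 24.6 J/K

Mole fractions: x_A = 1.94/4.29 = 0.452, x_B = 0.548.
ΔS_mix = −R(n_A ln x_A + n_B ln x_B) = −8.314 × (1.94 ln 0.452 + 2.35 ln 0.548) = 24.6 J/K.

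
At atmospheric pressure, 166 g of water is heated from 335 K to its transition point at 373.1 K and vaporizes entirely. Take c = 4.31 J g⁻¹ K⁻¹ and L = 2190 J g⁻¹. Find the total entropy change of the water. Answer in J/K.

ΔS = 1050 J/K

Warming step: ΔS₁ = m c ln(T_tr/T_i) = 166 × 4.31 × ln(373.1/335) = 77.07 J/K.
Phase change: ΔS₂ = +mL/T_tr = 166 × 2190 / 373.1 = 974.4 J/K.
ΔS_total = (77.07) + (974.4) = 1050 J/K.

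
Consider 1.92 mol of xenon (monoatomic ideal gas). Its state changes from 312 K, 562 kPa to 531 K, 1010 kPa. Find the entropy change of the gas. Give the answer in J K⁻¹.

ΔS = nC_p ln(T₂/T₁) − nR ln(P₂/P₁), with C_p = 5R/2 = 20.79 J mol⁻¹ K⁻¹ for a monoatomic ideal gas.
ΔS = 1.92 × [20.79 × ln(531/312) − 8.314 × ln(1010/562)] = 11.9 J/K.

ΔS = 11.9 J/K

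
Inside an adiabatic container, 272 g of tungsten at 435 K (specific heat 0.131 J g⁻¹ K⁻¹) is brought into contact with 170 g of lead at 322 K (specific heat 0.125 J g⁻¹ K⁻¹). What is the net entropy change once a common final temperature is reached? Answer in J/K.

Energy balance: T_f = (m₁c₁T₁ + m₂c₂T₂)/(m₁c₁ + m₂c₂) = 392.79 K.
ΔS₁ = m₁c₁ ln(T_f/T₁) = 35.632 × ln(392.79/435) = -3.6374 J/K.
ΔS₂ = m₂c₂ ln(T_f/T₂) = 21.25 × ln(392.79/322) = 4.2226 J/K.
ΔS_total = -3.6374 + 4.2226 = 0.585 J/K.

ΔS_total = 0.585 J/K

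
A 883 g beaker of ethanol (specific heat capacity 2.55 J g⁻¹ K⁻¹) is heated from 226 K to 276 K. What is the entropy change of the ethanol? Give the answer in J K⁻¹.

ΔS = ∫dQ_rev/T = m c ln(T₂/T₁) = 883 × 2.55 × ln(276/226) = 450 J/K.

ΔS = 450 J/K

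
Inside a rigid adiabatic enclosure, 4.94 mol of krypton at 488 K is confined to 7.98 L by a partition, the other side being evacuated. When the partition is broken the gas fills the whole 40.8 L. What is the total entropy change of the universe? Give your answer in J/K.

No heat is exchanged and no work is done, so the ideal-gas temperature stays constant.
Entropy is a state function; using a reversible isothermal path, ΔS_gas = nR ln(V₂/V₁) = 4.94 × 8.314 × ln(40.8/7.98) = 67 J/K.
The insulated surroundings exchange no heat, so ΔS_surr = 0 and ΔS_universe = ΔS_gas.

ΔS_universe = 67 J/K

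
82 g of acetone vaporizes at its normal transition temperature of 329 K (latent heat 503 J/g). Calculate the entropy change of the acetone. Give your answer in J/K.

Heat absorbed by the substance: Q = mL = 82 × 503 = 41246 J.
At constant T, ΔS = Q_rev/T = 41246 / 329 = 125 J/K.

ΔS = 125 J/K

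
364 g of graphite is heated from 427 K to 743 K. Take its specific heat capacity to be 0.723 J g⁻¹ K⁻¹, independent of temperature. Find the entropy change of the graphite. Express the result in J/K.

ΔS = 146 J/K

ΔS = ∫dQ_rev/T = m c ln(T₂/T₁) = 364 × 0.723 × ln(743/427) = 146 J/K.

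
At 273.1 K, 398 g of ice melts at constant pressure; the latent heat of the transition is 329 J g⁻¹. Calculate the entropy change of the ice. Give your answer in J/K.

ΔS = 479 J/K

Heat absorbed by the substance: Q = mL = 398 × 329 = 130942 J.
At constant T, ΔS = Q_rev/T = 130942 / 273.1 = 479 J/K.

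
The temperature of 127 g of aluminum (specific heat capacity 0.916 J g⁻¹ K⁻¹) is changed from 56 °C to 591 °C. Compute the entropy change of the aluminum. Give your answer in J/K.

ΔS = 112 J/K

In kelvin: T₁ = 329.15 K, T₂ = 864.15 K. ΔS = ∫dQ_rev/T = m c ln(T₂/T₁) = 127 × 0.916 × ln(864.15/329.15) = 112 J/K.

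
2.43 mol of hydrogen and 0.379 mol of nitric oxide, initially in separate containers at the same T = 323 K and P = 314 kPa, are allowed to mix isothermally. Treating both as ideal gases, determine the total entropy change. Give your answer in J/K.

Mole fractions: x_A = 2.43/2.81 = 0.865, x_B = 0.135.
ΔS_mix = −R(n_A ln x_A + n_B ln x_B) = −8.314 × (2.43 ln 0.865 + 0.379 ln 0.135) = 9.24 J/K.

ΔS_mix = 9.24 J/K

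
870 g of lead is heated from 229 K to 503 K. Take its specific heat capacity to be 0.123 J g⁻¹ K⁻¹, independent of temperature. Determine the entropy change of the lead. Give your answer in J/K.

ΔS = ∫dQ_rev/T = m c ln(T₂/T₁) = 870 × 0.123 × ln(503/229) = 84.2 J/K.

ΔS = 84.2 J/K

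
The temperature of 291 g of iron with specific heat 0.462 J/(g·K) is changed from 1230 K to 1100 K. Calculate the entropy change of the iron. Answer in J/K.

ΔS = ∫dQ_rev/T = m c ln(T₂/T₁) = 291 × 0.462 × ln(1100/1230) = -15 J/K.

ΔS = -15 J/K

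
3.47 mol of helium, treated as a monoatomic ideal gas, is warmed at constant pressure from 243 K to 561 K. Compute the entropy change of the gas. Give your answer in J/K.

ΔS = 60.3 J/K

At constant pressure, ΔS = nC_p ln(T₂/T₁) with C_p = 5R/2 = 20.79 J mol⁻¹ K⁻¹.
ΔS = 3.47 × 20.79 × ln(561/243) = 60.3 J/K.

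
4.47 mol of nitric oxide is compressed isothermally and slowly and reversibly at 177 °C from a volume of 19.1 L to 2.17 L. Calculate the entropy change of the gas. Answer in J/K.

For an isothermal ideal gas ΔS_gas = nR ln(V₂/V₁) = 4.47 × 8.314 × ln(2.17/19.1) = -80.8 J/K.

ΔS_gas = -80.8 J/K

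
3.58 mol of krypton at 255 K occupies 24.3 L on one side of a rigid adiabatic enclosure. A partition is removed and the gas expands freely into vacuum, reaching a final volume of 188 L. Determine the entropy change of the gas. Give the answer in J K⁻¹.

For an ideal gas in free expansion Q = 0 and W = 0, so T is unchanged.
Entropy is a state function; using a reversible isothermal path, ΔS_gas = nR ln(V₂/V₁) = 3.58 × 8.314 × ln(188/24.3) = 60.9 J/K.

ΔS_gas = 60.9 J/K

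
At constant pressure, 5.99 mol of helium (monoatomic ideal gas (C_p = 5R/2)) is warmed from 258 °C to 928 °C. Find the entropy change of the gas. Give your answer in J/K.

In kelvin: T₁ = 531.15 K, T₂ = 1201.15 K. At constant pressure, ΔS = nC_p ln(T₂/T₁) with C_p = 5R/2 = 20.79 J mol⁻¹ K⁻¹.
ΔS = 5.99 × 20.79 × ln(1201.15/531.15) = 102 J/K.

ΔS = 102 J/K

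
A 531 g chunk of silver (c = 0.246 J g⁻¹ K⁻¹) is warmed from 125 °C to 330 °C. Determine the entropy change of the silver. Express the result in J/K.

ΔS = 54.3 J/K

In kelvin: T₁ = 398.15 K, T₂ = 603.15 K. ΔS = ∫dQ_rev/T = m c ln(T₂/T₁) = 531 × 0.246 × ln(603.15/398.15) = 54.3 J/K.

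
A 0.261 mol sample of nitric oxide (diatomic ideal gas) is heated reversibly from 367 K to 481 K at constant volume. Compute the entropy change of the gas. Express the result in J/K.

ΔS = 1.47 J/K

At constant volume, ΔS = nC_V ln(T₂/T₁) with C_V = 5R/2 = 20.79 J mol⁻¹ K⁻¹.
ΔS = 0.261 × 20.79 × ln(481/367) = 1.47 J/K.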